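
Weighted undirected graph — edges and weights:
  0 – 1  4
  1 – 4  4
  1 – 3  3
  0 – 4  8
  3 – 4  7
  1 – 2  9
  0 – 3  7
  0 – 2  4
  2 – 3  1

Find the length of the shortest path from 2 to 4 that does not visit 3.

Paths from 2 to 4 avoiding 3:
2 → 1 → 0 → 4: 9 + 4 + 8 = 21
2 → 1 → 4: 9 + 4 = 13
2 → 0 → 4: 4 + 8 = 12
2 → 0 → 1 → 4: 4 + 4 + 4 = 12
Shortest: 12.

12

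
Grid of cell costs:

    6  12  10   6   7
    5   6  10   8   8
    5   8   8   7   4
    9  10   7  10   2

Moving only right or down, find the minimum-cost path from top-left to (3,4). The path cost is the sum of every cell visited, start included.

Take [0,0]→[1,0]→[2,0]→[2,1]→[2,2]→[2,3]→[2,4]→[3,4] for a total of 6 + 5 + 5 + 8 + 8 + 7 + 4 + 2 = 45.

45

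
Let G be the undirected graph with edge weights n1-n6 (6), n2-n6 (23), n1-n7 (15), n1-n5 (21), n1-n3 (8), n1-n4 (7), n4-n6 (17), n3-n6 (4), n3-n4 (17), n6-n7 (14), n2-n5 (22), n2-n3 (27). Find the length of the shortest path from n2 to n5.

Comparing a few candidate routes:
n2 - n6 - n4 - n1 - n5: 23 + 17 + 7 + 21 = 68
n2 - n6 - n1 - n5: 23 + 6 + 21 = 50
n2 - n5: 22
n2 - n6 - n3 - n1 - n5: 23 + 4 + 8 + 21 = 56
n2 - n3 - n6 - n1 - n5: 27 + 4 + 6 + 21 = 58
n2 - n3 - n1 - n5: 27 + 8 + 21 = 56
The minimum is 22.

22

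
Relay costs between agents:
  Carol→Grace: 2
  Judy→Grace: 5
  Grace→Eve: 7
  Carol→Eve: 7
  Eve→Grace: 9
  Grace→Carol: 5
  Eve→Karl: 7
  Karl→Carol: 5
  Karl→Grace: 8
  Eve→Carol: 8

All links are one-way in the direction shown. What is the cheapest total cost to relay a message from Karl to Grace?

7

Routes from Karl to Grace:
Karl → Grace: 8
Karl → Carol → Eve → Grace: 5 + 7 + 9 = 21
Karl → Carol → Grace: 5 + 2 = 7
The minimum is 7.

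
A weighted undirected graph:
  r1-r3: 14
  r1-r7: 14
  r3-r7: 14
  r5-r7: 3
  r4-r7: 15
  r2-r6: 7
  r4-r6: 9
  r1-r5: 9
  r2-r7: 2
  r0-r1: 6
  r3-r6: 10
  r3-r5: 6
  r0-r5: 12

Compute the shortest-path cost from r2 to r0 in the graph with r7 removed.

35

Paths from r2 to r0 avoiding r7:
r2-r6-r3-r5-r0: 7 + 10 + 6 + 12 = 35
r2-r6-r3-r5-r1-r0: 7 + 10 + 6 + 9 + 6 = 38
r2-r6-r3-r1-r5-r0: 7 + 10 + 14 + 9 + 12 = 52
r2-r6-r3-r1-r0: 7 + 10 + 14 + 6 = 37
Best route has total 35.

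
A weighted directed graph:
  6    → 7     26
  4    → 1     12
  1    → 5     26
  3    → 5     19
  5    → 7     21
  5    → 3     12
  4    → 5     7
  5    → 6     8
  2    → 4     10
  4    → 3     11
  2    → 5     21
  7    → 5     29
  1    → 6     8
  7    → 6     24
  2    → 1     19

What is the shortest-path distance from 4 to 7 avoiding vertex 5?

46

Paths from 4 to 7 avoiding 5:
4 - 1 - 6 - 7: 12 + 8 + 26 = 46
The minimum is 46.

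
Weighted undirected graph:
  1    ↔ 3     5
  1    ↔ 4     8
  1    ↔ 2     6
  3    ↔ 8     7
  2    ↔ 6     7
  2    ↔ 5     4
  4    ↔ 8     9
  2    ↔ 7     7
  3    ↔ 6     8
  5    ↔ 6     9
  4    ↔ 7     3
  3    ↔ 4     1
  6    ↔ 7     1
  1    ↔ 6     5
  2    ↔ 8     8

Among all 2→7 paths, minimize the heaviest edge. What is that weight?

6

Some routes from 2 to 7:
2 → 1 → 3 → 4 → 7: max(6, 5, 1, 3) = 6
2 → 7: max(7) = 7
2 → 1 → 6 → 7: max(6, 5, 1) = 6
Smallest bottleneck: 6.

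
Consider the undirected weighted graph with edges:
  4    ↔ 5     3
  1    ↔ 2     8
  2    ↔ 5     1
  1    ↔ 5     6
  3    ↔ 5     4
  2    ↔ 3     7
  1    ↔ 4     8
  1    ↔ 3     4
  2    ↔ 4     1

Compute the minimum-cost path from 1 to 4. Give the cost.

Comparing a few candidate routes:
1→5→2→4: 6 + 1 + 1 = 8
1→3→5→4: 4 + 4 + 3 = 11
1→3→5→2→4: 4 + 4 + 1 + 1 = 10
1→5→4: 6 + 3 = 9
1→4: 8
1→2→4: 8 + 1 = 9
Shortest: 8.

8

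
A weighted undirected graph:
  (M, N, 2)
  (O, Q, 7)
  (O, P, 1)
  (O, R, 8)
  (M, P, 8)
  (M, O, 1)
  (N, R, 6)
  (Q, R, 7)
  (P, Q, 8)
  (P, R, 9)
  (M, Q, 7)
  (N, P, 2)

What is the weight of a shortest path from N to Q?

9

Some routes from N to Q:
N→M→Q: 2 + 7 = 9
N→P→Q: 2 + 8 = 10
N→M→O→Q: 2 + 1 + 7 = 10
N→M→O→P→Q: 2 + 1 + 1 + 8 = 12
N→P→O→M→Q: 2 + 1 + 1 + 7 = 11
N→P→O→Q: 2 + 1 + 7 = 10
Best route has total 9.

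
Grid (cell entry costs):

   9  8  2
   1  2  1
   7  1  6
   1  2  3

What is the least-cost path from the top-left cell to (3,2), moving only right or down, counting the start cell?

18

Best path: r0c0 → r1c0 → r1c1 → r2c1 → r3c1 → r3c2
Cost: 9 + 1 + 2 + 1 + 2 + 3 = 18
(Top row then right column would cost 29.)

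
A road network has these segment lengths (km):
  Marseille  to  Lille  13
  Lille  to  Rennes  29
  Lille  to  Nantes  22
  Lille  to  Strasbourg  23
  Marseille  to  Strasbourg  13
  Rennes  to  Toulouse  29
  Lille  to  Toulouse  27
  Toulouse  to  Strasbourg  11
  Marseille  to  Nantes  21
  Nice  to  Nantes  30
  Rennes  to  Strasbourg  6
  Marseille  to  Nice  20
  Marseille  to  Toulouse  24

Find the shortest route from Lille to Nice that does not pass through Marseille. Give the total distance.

52

Routes from Lille to Nice avoiding Marseille:
Lille → Nantes → Nice: 22 + 30 = 52
Best route has total 52 km.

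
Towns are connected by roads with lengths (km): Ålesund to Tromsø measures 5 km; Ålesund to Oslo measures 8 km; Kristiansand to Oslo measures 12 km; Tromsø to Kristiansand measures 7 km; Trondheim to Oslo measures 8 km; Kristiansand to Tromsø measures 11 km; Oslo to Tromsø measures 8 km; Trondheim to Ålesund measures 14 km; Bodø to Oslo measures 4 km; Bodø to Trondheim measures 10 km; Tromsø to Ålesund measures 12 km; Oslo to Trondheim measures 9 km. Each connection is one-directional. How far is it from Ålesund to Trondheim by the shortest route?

Paths from Ålesund to Trondheim:
Ålesund -> Oslo -> Trondheim: 8 + 9 = 17
Ålesund -> Tromsø -> Kristiansand -> Oslo -> Trondheim: 5 + 7 + 12 + 9 = 33
Shortest: 17 km.

17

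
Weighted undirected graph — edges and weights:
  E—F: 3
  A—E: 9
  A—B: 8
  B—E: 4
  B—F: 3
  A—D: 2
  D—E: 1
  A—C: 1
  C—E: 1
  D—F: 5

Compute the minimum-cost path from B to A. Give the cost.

6

Some routes from B to A:
B -> E -> C -> A: 4 + 1 + 1 = 6
B -> E -> D -> A: 4 + 1 + 2 = 7
B -> F -> D -> A: 3 + 5 + 2 = 10
B -> F -> E -> C -> A: 3 + 3 + 1 + 1 = 8
B -> A: 8
B -> F -> E -> D -> A: 3 + 3 + 1 + 2 = 9
Best route has total 6.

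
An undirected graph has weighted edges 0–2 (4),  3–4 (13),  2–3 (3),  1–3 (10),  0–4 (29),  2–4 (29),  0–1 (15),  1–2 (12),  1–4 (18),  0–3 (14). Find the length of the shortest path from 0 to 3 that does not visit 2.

Some routes from 0 to 3 avoiding 2:
0 -> 1 -> 4 -> 3: 15 + 18 + 13 = 46
0 -> 4 -> 3: 29 + 13 = 42
0 -> 1 -> 3: 15 + 10 = 25
0 -> 3: 14
The minimum is 14.

14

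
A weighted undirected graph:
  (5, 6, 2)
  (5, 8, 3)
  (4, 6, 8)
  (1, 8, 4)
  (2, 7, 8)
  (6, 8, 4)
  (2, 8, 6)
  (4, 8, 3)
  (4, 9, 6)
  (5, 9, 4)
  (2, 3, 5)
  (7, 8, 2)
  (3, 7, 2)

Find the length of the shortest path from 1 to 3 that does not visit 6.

8

Paths from 1 to 3 avoiding 6:
1 → 8 → 2 → 7 → 3: 4 + 6 + 8 + 2 = 20
1 → 8 → 7 → 3: 4 + 2 + 2 = 8
1 → 8 → 2 → 3: 4 + 6 + 5 = 15
1 → 8 → 7 → 2 → 3: 4 + 2 + 8 + 5 = 19
Best route has total 8.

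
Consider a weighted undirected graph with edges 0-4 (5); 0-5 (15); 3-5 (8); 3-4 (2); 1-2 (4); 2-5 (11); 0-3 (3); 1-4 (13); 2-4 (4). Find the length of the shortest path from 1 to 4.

Comparing a few candidate routes:
1-2-5-3-4: 4 + 11 + 8 + 2 = 25
1-2-4: 4 + 4 = 8
1-2-5-0-4: 4 + 11 + 15 + 5 = 35
1-2-5-3-0-4: 4 + 11 + 8 + 3 + 5 = 31
1-4: 13
The minimum is 8.

8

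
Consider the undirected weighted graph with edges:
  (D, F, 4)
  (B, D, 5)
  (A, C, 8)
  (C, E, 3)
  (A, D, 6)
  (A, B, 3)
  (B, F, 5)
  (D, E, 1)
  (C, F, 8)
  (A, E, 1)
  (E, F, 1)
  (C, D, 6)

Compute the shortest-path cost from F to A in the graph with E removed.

8

Some routes from F to A avoiding E:
F -> B -> D -> A: 5 + 5 + 6 = 16
F -> C -> A: 8 + 8 = 16
F -> B -> A: 5 + 3 = 8
F -> D -> B -> A: 4 + 5 + 3 = 12
F -> D -> A: 4 + 6 = 10
Best route has total 8.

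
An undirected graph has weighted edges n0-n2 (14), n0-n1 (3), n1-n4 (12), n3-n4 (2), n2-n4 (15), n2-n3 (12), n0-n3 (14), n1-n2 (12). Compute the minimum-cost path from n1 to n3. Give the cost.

A few of the n1→n3 routes:
n1-n4-n3: 12 + 2 = 14
n1-n0-n2-n4-n3: 3 + 14 + 15 + 2 = 34
n1-n0-n2-n3: 3 + 14 + 12 = 29
n1-n0-n3: 3 + 14 = 17
n1-n2-n3: 12 + 12 = 24
n1-n2-n4-n3: 12 + 15 + 2 = 29
Best route has total 14.

14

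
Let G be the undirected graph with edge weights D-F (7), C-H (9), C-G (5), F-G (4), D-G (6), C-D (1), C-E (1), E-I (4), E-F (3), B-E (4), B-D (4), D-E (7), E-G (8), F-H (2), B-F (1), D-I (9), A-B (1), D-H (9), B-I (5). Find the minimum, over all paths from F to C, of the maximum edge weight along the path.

3

Some routes from F to C:
F -> B -> D -> C: max(1, 4, 1) = 4
F -> E -> C: max(3, 1) = 3
F -> E -> B -> D -> C: max(3, 4, 4, 1) = 4
F -> B -> E -> C: max(1, 4, 1) = 4
Best route has worst link 3.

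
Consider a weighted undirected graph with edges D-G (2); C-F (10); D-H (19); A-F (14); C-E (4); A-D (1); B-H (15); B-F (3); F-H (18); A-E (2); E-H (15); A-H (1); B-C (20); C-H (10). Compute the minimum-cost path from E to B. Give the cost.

Comparing a few candidate routes:
E-C-F-B: 4 + 10 + 3 = 17
E-A-H-B: 2 + 1 + 15 = 18
E-A-F-B: 2 + 14 + 3 = 19
E-A-H-F-B: 2 + 1 + 18 + 3 = 24
Shortest: 17.

17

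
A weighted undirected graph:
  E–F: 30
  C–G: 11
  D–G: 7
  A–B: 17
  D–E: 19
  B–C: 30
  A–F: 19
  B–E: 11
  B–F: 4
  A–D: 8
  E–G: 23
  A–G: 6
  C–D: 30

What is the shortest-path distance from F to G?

25

Checking several routes:
F→A→G: 19 + 6 = 25
F→A→D→G: 19 + 8 + 7 = 34
F→B→A→D→G: 4 + 17 + 8 + 7 = 36
F→B→A→G: 4 + 17 + 6 = 27
The minimum is 25.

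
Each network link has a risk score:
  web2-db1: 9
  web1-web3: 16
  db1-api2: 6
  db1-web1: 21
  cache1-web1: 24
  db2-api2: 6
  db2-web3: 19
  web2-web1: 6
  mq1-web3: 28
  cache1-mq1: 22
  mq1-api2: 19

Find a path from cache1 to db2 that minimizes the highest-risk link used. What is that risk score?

Comparing a few candidate routes:
cache1 - mq1 - api2 - db1 - web1 - web3 - db2: max(22, 19, 6, 21, 16, 19) = 22
cache1 - mq1 - api2 - db1 - web2 - web1 - web3 - db2: max(22, 19, 6, 9, 6, 16, 19) = 22
cache1 - mq1 - api2 - db2: max(22, 19, 6) = 22
cache1 - web1 - web3 - db2: max(24, 16, 19) = 24
cache1 - web1 - db1 - api2 - db2: max(24, 21, 6, 6) = 24
Best route has worst link 22.

22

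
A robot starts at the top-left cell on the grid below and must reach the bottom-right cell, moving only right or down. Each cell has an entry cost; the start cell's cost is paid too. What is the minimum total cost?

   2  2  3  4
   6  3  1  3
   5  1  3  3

One optimal route is (0,0) → (0,1) → (0,2) → (1,2) → (1,3) → (2,3).
Its cost is 2 + 2 + 3 + 1 + 3 + 3 = 14.

14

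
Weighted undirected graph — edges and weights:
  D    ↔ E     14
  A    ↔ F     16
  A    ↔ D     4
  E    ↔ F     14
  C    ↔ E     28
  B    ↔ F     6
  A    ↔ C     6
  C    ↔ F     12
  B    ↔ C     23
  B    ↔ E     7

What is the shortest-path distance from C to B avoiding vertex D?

Some routes from C to B avoiding D:
C - F - B: 12 + 6 = 18
C - A - F - B: 6 + 16 + 6 = 28
C - B: 23
C - F - E - B: 12 + 14 + 7 = 33
Best route has total 18.

18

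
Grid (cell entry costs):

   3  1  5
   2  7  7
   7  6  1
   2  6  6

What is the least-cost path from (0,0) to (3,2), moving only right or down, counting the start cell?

Path [0,0] [0,1] [0,2] [1,2] [2,2] [3,2]: 3 + 1 + 5 + 7 + 1 + 6 = 23.

23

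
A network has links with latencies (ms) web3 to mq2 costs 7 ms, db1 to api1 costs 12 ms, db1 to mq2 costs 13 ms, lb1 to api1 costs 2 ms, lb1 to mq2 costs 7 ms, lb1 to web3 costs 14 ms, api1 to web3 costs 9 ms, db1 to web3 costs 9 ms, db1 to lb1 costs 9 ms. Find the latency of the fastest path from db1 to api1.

A few of the db1→api1 routes:
db1→web3→api1: 9 + 9 = 18
db1→api1: 12
db1→lb1→api1: 9 + 2 = 11
The minimum is 11 ms.

11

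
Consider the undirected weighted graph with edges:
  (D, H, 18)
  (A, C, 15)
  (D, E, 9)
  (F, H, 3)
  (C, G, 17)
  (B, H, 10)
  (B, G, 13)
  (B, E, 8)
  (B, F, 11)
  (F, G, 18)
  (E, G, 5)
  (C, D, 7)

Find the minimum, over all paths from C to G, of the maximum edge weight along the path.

9

Checking several routes:
C-D-E-B-G: max(7, 9, 8, 13) = 13
C-D-E-G: max(7, 9, 5) = 9
C-G: max(17) = 17
C-D-E-B-H-F-G: max(7, 9, 8, 10, 3, 18) = 18
The minimum achievable maximum is 9.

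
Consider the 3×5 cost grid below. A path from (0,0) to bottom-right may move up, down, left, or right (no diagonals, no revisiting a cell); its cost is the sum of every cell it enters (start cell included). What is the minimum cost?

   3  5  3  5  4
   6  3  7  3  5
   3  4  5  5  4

Cheapest: [0,0]→[0,1]→[0,2]→[0,3]→[1,3]→[1,4]→[2,4]
  3 + 5 + 3 + 5 + 3 + 5 + 4 = 28

28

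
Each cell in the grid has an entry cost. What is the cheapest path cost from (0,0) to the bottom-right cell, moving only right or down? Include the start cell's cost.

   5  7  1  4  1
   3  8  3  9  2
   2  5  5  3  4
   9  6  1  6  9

One optimal route is r0c0 -> r0c1 -> r0c2 -> r0c3 -> r0c4 -> r1c4 -> r2c4 -> r3c4.
Its cost is 5 + 7 + 1 + 4 + 1 + 2 + 4 + 9 = 33.

33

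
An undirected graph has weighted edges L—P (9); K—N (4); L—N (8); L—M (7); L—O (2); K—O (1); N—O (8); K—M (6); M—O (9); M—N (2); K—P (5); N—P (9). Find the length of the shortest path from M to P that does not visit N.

11

Candidate routes:
M -> O -> K -> P: 9 + 1 + 5 = 15
M -> L -> O -> K -> P: 7 + 2 + 1 + 5 = 15
M -> O -> L -> P: 9 + 2 + 9 = 20
M -> K -> P: 6 + 5 = 11
M -> K -> O -> L -> P: 6 + 1 + 2 + 9 = 18
M -> L -> P: 7 + 9 = 16
The minimum is 11.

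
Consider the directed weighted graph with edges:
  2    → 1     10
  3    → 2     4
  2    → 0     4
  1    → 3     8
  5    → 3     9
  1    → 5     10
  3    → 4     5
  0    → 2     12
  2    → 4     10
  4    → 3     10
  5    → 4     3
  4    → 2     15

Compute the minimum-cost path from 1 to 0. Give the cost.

16

Routes from 1 to 0:
1 -> 3 -> 2 -> 0: 8 + 4 + 4 = 16
1 -> 5 -> 3 -> 2 -> 0: 10 + 9 + 4 + 4 = 27
1 -> 3 -> 4 -> 2 -> 0: 8 + 5 + 15 + 4 = 32
1 -> 5 -> 4 -> 2 -> 0: 10 + 3 + 15 + 4 = 32
1 -> 5 -> 4 -> 3 -> 2 -> 0: 10 + 3 + 10 + 4 + 4 = 31
1 -> 5 -> 3 -> 4 -> 2 -> 0: 10 + 9 + 5 + 15 + 4 = 43
The minimum is 16.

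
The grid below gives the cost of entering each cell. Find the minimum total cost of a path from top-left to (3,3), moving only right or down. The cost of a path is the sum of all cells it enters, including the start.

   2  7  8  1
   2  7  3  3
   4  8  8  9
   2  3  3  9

25

Path (0,0) -> (1,0) -> (2,0) -> (3,0) -> (3,1) -> (3,2) -> (3,3): 2 + 2 + 4 + 2 + 3 + 3 + 9 = 25.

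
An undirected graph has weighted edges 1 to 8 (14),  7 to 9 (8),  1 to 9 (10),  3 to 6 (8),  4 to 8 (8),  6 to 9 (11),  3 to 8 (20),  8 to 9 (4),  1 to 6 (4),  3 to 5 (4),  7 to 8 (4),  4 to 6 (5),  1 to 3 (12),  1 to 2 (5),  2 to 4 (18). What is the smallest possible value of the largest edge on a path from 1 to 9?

Comparing a few candidate routes:
1 -> 3 -> 6 -> 4 -> 8 -> 7 -> 9: max(12, 8, 5, 8, 4, 8) = 12
1 -> 6 -> 4 -> 8 -> 7 -> 9: max(4, 5, 8, 4, 8) = 8
1 -> 9: max(10) = 10
1 -> 6 -> 9: max(4, 11) = 11
1 -> 6 -> 4 -> 8 -> 9: max(4, 5, 8, 4) = 8
1 -> 3 -> 6 -> 4 -> 8 -> 9: max(12, 8, 5, 8, 4) = 12
The minimum achievable maximum is 8.

8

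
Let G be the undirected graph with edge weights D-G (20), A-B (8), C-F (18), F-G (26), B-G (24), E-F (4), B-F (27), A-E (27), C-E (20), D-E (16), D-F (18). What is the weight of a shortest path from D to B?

44

Checking several routes:
D-F-B: 18 + 27 = 45
D-F-G-B: 18 + 26 + 24 = 68
D-F-E-A-B: 18 + 4 + 27 + 8 = 57
D-E-A-B: 16 + 27 + 8 = 51
D-E-F-B: 16 + 4 + 27 = 47
D-G-B: 20 + 24 = 44
The minimum is 44.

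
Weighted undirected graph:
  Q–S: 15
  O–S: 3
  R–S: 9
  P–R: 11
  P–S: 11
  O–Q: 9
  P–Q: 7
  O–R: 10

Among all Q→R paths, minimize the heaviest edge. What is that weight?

9

Comparing a few candidate routes:
Q-O-S-P-R: max(9, 3, 11, 11) = 11
Q-O-R: max(9, 10) = 10
Q-O-S-R: max(9, 3, 9) = 9
The minimum achievable maximum is 9.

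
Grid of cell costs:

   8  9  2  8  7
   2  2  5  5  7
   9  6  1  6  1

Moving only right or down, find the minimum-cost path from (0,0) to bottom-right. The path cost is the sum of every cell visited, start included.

Best path: [0,0] -> [1,0] -> [1,1] -> [1,2] -> [2,2] -> [2,3] -> [2,4]
Cost: 8 + 2 + 2 + 5 + 1 + 6 + 1 = 25
(Top row then right column would cost 42.)

25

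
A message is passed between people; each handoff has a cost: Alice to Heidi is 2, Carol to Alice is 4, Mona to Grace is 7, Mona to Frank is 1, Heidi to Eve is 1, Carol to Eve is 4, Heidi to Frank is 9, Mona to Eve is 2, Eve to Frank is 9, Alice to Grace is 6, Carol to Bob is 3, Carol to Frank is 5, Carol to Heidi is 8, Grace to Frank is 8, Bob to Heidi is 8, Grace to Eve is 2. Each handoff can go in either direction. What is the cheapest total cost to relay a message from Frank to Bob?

Comparing a few candidate routes:
Frank -> Mona -> Eve -> Heidi -> Bob: 1 + 2 + 1 + 8 = 12
Frank -> Mona -> Eve -> Heidi -> Carol -> Bob: 1 + 2 + 1 + 8 + 3 = 15
Frank -> Mona -> Eve -> Carol -> Bob: 1 + 2 + 4 + 3 = 10
Frank -> Mona -> Eve -> Heidi -> Alice -> Carol -> Bob: 1 + 2 + 1 + 2 + 4 + 3 = 13
Frank -> Carol -> Bob: 5 + 3 = 8
Best route has total 8.

8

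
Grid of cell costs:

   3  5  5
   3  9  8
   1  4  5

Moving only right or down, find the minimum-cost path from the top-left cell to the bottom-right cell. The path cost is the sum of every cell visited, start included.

16

Cheapest: [0,0] → [1,0] → [2,0] → [2,1] → [2,2]
  3 + 3 + 1 + 4 + 5 = 16
(Top row then right column would cost 26.)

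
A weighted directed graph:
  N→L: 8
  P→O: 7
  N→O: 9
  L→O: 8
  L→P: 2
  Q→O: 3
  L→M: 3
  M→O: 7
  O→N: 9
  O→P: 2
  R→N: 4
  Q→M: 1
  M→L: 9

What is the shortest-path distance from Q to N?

12

Candidate routes:
Q -> M -> L -> P -> O -> N: 1 + 9 + 2 + 7 + 9 = 28
Q -> M -> O -> N: 1 + 7 + 9 = 17
Q -> M -> L -> O -> N: 1 + 9 + 8 + 9 = 27
Q -> O -> N: 3 + 9 = 12
Best route has total 12.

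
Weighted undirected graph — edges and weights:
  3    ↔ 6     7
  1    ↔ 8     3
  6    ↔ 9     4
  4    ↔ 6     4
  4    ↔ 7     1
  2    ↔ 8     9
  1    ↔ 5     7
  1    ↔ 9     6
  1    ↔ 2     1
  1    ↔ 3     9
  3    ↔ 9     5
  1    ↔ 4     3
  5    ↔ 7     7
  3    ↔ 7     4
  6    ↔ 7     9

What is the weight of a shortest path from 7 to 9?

9

Some routes from 7 to 9:
7-6-9: 9 + 4 = 13
7-4-1-9: 1 + 3 + 6 = 10
7-4-6-9: 1 + 4 + 4 = 9
7-3-6-9: 4 + 7 + 4 = 15
7-3-9: 4 + 5 = 9
The minimum is 9.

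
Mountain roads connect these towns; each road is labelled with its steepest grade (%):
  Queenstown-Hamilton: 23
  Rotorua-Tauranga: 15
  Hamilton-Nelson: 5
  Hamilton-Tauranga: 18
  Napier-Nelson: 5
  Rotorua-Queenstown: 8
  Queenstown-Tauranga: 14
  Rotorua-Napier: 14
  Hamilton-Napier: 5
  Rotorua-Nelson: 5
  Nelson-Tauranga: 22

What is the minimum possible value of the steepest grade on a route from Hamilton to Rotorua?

A few of the Hamilton→Rotorua routes:
Hamilton → Napier → Nelson → Rotorua: max(5, 5, 5) = 5
Hamilton → Napier → Rotorua: max(5, 14) = 14
Hamilton → Nelson → Napier → Rotorua: max(5, 5, 14) = 14
Hamilton → Nelson → Rotorua: max(5, 5) = 5
Best route has worst link 5%.

5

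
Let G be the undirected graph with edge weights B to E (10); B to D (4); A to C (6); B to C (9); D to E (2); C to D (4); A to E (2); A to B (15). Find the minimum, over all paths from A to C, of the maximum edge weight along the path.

4

Comparing a few candidate routes:
A→C: max(6) = 6
A→E→D→B→C: max(2, 2, 4, 9) = 9
A→E→B→D→C: max(2, 10, 4, 4) = 10
A→E→B→C: max(2, 10, 9) = 10
A→E→D→C: max(2, 2, 4) = 4
Best route has worst link 4.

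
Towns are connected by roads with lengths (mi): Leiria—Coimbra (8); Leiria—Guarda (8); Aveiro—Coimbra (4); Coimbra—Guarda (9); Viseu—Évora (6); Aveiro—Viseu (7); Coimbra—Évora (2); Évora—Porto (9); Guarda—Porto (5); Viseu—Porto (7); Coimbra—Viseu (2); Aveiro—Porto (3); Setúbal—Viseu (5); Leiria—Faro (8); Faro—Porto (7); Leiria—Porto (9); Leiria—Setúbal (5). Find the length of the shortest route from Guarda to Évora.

Some routes from Guarda to Évora:
Guarda-Coimbra-Évora: 9 + 2 = 11
Guarda-Porto-Aveiro-Coimbra-Évora: 5 + 3 + 4 + 2 = 14
Guarda-Porto-Viseu-Évora: 5 + 7 + 6 = 18
Guarda-Porto-Évora: 5 + 9 = 14
Guarda-Porto-Viseu-Coimbra-Évora: 5 + 7 + 2 + 2 = 16
Guarda-Coimbra-Viseu-Évora: 9 + 2 + 6 = 17
Shortest: 11 mi.

11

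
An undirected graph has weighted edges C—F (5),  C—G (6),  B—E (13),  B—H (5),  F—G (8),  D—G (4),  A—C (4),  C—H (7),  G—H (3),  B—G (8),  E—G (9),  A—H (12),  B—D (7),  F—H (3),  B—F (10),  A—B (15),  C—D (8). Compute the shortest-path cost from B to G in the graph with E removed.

8

Comparing a few candidate routes:
B→H→G: 5 + 3 = 8
B→H→F→G: 5 + 3 + 8 = 16
B→D→G: 7 + 4 = 11
B→G: 8
Best route has total 8.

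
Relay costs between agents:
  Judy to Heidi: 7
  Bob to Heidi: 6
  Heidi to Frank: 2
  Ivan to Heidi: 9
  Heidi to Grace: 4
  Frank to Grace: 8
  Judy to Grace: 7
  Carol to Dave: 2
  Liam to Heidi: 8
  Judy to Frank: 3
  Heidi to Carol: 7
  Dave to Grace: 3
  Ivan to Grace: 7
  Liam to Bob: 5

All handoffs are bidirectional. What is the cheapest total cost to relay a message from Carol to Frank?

9

A few of the Carol→Frank routes:
Carol - Dave - Grace - Frank: 2 + 3 + 8 = 13
Carol - Heidi - Frank: 7 + 2 = 9
Carol - Dave - Grace - Heidi - Frank: 2 + 3 + 4 + 2 = 11
Shortest: 9.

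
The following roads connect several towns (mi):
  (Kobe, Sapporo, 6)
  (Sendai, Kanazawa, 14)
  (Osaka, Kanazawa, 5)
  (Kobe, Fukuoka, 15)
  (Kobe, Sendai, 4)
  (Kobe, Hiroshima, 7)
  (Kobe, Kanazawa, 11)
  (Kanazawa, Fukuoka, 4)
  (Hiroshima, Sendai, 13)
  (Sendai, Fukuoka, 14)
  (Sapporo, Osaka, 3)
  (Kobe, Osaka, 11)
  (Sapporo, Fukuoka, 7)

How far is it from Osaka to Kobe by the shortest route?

A few of the Osaka→Kobe routes:
Osaka - Kanazawa - Fukuoka - Sapporo - Kobe: 5 + 4 + 7 + 6 = 22
Osaka - Sapporo - Kobe: 3 + 6 = 9
Osaka - Kobe: 11
Osaka - Kanazawa - Sendai - Kobe: 5 + 14 + 4 = 23
Osaka - Kanazawa - Kobe: 5 + 11 = 16
The minimum is 9 mi.

9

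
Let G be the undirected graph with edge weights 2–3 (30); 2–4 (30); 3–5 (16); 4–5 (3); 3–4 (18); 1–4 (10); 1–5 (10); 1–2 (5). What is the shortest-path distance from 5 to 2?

Some routes from 5 to 2:
5→4→1→2: 3 + 10 + 5 = 18
5→1→4→2: 10 + 10 + 30 = 50
5→4→2: 3 + 30 = 33
5→3→2: 16 + 30 = 46
5→3→4→1→2: 16 + 18 + 10 + 5 = 49
5→1→2: 10 + 5 = 15
The minimum is 15.

15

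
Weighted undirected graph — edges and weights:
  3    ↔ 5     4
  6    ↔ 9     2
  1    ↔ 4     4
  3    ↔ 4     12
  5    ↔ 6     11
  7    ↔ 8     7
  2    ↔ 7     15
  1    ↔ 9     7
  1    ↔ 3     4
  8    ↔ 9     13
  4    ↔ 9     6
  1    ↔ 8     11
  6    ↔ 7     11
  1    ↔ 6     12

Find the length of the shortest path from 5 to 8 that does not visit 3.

Some routes from 5 to 8 avoiding 3:
5→6→1→9→8: 11 + 12 + 7 + 13 = 43
5→6→9→4→1→8: 11 + 2 + 6 + 4 + 11 = 34
5→6→7→8: 11 + 11 + 7 = 29
5→6→9→8: 11 + 2 + 13 = 26
5→6→9→1→8: 11 + 2 + 7 + 11 = 31
5→6→1→8: 11 + 12 + 11 = 34
The minimum is 26.

26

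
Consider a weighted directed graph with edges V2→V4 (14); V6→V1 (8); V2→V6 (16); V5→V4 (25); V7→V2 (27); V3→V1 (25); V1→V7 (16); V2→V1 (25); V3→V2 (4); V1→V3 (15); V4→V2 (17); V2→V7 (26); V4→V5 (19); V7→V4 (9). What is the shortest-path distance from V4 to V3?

56

Candidate routes:
V4 -> V2 -> V1 -> V3: 17 + 25 + 15 = 57
V4 -> V2 -> V6 -> V1 -> V3: 17 + 16 + 8 + 15 = 56
The minimum is 56.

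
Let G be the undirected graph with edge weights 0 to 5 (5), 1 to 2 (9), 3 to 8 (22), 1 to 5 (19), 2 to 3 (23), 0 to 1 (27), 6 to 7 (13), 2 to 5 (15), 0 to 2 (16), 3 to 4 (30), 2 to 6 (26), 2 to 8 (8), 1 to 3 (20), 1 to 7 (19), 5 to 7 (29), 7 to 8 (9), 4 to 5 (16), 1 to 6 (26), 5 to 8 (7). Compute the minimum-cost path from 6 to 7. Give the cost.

13

A few of the 6→7 routes:
6 -> 2 -> 8 -> 7: 26 + 8 + 9 = 43
6 -> 1 -> 2 -> 8 -> 7: 26 + 9 + 8 + 9 = 52
6 -> 7: 13
6 -> 2 -> 5 -> 8 -> 7: 26 + 15 + 7 + 9 = 57
6 -> 2 -> 1 -> 7: 26 + 9 + 19 = 54
6 -> 1 -> 7: 26 + 19 = 45
Best route has total 13.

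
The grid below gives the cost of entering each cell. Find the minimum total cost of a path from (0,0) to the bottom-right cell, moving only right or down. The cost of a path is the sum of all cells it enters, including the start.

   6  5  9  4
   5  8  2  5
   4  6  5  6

One optimal route is [0,0] [0,1] [1,1] [1,2] [1,3] [2,3].
Its cost is 6 + 5 + 8 + 2 + 5 + 6 = 32.

32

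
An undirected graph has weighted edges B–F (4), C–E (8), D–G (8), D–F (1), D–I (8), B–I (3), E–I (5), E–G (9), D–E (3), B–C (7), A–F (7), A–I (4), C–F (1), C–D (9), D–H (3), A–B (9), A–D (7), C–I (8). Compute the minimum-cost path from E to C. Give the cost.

Some routes from E to C:
E - I - B - F - C: 5 + 3 + 4 + 1 = 13
E - D - F - C: 3 + 1 + 1 = 5
E - D - C: 3 + 9 = 12
E - C: 8
Best route has total 5.

5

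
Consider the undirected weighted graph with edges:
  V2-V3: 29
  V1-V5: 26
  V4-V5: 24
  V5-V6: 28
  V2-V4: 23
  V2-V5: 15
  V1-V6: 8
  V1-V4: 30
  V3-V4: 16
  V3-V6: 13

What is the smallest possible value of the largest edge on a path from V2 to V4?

23

Comparing a few candidate routes:
V2 -> V5 -> V1 -> V6 -> V3 -> V4: max(15, 26, 8, 13, 16) = 26
V2 -> V4: max(23) = 23
V2 -> V5 -> V6 -> V3 -> V4: max(15, 28, 13, 16) = 28
V2 -> V3 -> V4: max(29, 16) = 29
V2 -> V5 -> V4: max(15, 24) = 24
The minimum achievable maximum is 23.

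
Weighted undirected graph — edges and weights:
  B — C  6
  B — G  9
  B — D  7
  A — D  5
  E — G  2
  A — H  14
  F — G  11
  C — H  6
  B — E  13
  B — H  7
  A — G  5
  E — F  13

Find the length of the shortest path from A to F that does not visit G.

38

Candidate routes:
A-D-B-E-F: 5 + 7 + 13 + 13 = 38
A-H-C-B-E-F: 14 + 6 + 6 + 13 + 13 = 52
A-H-B-E-F: 14 + 7 + 13 + 13 = 47
Shortest: 38.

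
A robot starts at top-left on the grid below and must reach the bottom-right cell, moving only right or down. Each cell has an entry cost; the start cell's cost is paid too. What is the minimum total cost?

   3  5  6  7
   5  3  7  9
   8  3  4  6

24

Cheapest: [0,0] [0,1] [1,1] [2,1] [2,2] [2,3]
  3 + 5 + 3 + 3 + 4 + 6 = 24
(Top row then right column would cost 36.)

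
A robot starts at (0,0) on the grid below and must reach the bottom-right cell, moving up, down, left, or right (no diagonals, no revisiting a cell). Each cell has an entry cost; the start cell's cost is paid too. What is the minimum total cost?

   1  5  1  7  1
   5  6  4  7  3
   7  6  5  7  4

Best path: (0,0)→(0,1)→(0,2)→(0,3)→(0,4)→(1,4)→(2,4)
Cost: 1 + 5 + 1 + 7 + 1 + 3 + 4 = 22

22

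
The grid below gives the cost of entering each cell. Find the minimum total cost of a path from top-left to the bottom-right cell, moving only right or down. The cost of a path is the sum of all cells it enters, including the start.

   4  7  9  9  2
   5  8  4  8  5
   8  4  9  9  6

Cheapest: [0,0] → [1,0] → [1,1] → [1,2] → [1,3] → [1,4] → [2,4]
  4 + 5 + 8 + 4 + 8 + 5 + 6 = 40

40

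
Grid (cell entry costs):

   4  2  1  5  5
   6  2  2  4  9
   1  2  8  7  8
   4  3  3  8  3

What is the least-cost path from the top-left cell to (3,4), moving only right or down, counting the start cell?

Path [0,0] → [0,1] → [1,1] → [2,1] → [3,1] → [3,2] → [3,3] → [3,4]: 4 + 2 + 2 + 2 + 3 + 3 + 8 + 3 = 27.
For comparison, the top-then-right route costs 37.

27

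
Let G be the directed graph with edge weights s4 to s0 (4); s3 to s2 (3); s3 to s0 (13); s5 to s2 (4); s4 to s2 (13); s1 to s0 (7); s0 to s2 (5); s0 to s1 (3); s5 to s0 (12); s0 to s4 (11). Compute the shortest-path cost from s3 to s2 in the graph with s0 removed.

3

Paths from s3 to s2 avoiding s0:
s3 -> s2: 3
Best route has total 3.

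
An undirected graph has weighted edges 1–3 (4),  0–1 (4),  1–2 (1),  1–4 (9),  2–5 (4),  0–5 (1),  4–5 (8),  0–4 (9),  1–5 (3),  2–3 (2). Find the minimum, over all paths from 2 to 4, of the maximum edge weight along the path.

8

Comparing a few candidate routes:
2 - 3 - 1 - 0 - 5 - 4: max(2, 4, 4, 1, 8) = 8
2 - 1 - 5 - 4: max(1, 3, 8) = 8
2 - 1 - 0 - 5 - 4: max(1, 4, 1, 8) = 8
The minimum achievable maximum is 8.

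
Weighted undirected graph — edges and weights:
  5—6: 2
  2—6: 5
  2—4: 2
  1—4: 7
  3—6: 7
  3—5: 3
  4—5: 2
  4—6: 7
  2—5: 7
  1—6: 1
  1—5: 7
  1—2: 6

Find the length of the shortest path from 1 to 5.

3

Comparing a few candidate routes:
1→4→5: 7 + 2 = 9
1→5: 7
1→6→5: 1 + 2 = 3
1→6→4→5: 1 + 7 + 2 = 10
Best route has total 3.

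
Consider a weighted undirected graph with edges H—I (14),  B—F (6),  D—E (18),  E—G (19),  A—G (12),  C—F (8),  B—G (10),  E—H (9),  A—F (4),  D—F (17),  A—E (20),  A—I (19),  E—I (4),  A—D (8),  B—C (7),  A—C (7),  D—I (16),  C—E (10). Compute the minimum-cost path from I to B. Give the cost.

21

Comparing a few candidate routes:
I → A → F → B: 19 + 4 + 6 = 29
I → E → C → F → B: 4 + 10 + 8 + 6 = 28
I → E → C → B: 4 + 10 + 7 = 21
Shortest: 21.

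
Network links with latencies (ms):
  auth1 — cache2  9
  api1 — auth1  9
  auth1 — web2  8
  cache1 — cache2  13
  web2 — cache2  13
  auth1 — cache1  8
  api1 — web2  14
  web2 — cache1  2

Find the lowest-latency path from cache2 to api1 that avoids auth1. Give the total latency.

Routes from cache2 to api1 avoiding auth1:
cache2 → cache1 → web2 → api1: 13 + 2 + 14 = 29
cache2 → web2 → api1: 13 + 14 = 27
Shortest: 27 ms.

27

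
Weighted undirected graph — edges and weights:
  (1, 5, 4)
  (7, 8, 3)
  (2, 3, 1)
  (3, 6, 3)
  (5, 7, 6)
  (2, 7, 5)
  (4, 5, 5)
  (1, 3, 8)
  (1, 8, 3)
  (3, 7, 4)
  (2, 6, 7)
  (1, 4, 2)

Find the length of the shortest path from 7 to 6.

A few of the 7→6 routes:
7 → 2 → 6: 5 + 7 = 12
7 → 8 → 1 → 3 → 6: 3 + 3 + 8 + 3 = 17
7 → 3 → 6: 4 + 3 = 7
7 → 2 → 3 → 6: 5 + 1 + 3 = 9
7 → 3 → 2 → 6: 4 + 1 + 7 = 12
Shortest: 7.

7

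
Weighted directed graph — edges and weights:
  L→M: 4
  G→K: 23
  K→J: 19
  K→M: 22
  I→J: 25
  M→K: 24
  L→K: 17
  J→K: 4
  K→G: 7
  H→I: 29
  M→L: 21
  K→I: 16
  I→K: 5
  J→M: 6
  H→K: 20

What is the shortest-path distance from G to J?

Paths from G to J:
G - K - I - J: 23 + 16 + 25 = 64
G - K - J: 23 + 19 = 42
Shortest: 42.

42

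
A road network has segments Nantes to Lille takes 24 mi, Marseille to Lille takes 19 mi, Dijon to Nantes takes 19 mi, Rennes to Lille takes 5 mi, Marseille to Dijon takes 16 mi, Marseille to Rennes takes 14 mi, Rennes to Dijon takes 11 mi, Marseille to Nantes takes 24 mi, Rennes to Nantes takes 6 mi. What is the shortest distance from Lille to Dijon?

Checking several routes:
Lille→Rennes→Dijon: 5 + 11 = 16
Lille→Nantes→Rennes→Dijon: 24 + 6 + 11 = 41
Lille→Marseille→Dijon: 19 + 16 = 35
Lille→Nantes→Dijon: 24 + 19 = 43
Lille→Rennes→Nantes→Dijon: 5 + 6 + 19 = 30
Lille→Rennes→Marseille→Dijon: 5 + 14 + 16 = 35
The minimum is 16 mi.

16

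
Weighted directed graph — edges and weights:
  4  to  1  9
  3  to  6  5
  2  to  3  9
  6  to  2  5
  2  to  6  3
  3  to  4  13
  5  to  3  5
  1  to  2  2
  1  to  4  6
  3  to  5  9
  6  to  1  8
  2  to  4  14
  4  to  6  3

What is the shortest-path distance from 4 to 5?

26

Routes from 4 to 5:
4 - 6 - 1 - 2 - 3 - 5: 3 + 8 + 2 + 9 + 9 = 31
4 - 1 - 2 - 3 - 5: 9 + 2 + 9 + 9 = 29
4 - 6 - 2 - 3 - 5: 3 + 5 + 9 + 9 = 26
Shortest: 26.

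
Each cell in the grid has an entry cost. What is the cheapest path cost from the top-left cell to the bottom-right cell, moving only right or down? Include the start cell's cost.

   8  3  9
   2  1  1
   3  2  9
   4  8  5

26

Cheapest: [0,0] → [1,0] → [1,1] → [1,2] → [2,2] → [3,2]
  8 + 2 + 1 + 1 + 9 + 5 = 26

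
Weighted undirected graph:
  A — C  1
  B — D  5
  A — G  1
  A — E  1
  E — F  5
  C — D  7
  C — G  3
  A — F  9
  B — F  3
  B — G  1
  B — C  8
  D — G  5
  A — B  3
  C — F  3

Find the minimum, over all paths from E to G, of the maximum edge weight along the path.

Comparing a few candidate routes:
E→A→B→G: max(1, 3, 1) = 3
E→A→G: max(1, 1) = 1
E→A→C→F→B→G: max(1, 1, 3, 3, 1) = 3
E→F→B→D→G: max(5, 3, 5, 5) = 5
E→A→C→G: max(1, 1, 3) = 3
E→A→B→F→C→G: max(1, 3, 3, 3, 3) = 3
The minimum achievable maximum is 1.

1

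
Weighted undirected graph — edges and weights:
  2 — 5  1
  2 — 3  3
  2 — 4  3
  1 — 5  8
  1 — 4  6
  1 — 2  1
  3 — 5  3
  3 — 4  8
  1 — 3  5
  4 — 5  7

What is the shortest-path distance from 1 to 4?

4

Some routes from 1 to 4:
1 → 2 → 5 → 4: 1 + 1 + 7 = 9
1 → 2 → 4: 1 + 3 = 4
1 → 3 → 2 → 4: 5 + 3 + 3 = 11
1 → 4: 6
The minimum is 4.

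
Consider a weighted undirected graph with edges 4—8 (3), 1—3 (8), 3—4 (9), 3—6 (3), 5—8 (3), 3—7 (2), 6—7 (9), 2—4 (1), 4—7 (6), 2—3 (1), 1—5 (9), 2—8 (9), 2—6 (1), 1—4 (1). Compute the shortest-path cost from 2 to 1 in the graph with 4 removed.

9

Candidate routes:
2 → 6 → 7 → 3 → 1: 1 + 9 + 2 + 8 = 20
2 → 3 → 1: 1 + 8 = 9
2 → 8 → 5 → 1: 9 + 3 + 9 = 21
2 → 6 → 3 → 1: 1 + 3 + 8 = 12
The minimum is 9.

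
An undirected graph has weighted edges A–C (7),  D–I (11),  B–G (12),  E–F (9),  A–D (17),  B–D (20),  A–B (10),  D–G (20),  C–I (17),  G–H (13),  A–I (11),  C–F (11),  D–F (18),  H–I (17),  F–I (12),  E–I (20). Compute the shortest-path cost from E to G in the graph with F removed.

Checking several routes:
E → I → A → B → G: 20 + 11 + 10 + 12 = 53
E → I → A → D → G: 20 + 11 + 17 + 20 = 68
E → I → D → B → G: 20 + 11 + 20 + 12 = 63
E → I → D → G: 20 + 11 + 20 = 51
E → I → C → A → B → G: 20 + 17 + 7 + 10 + 12 = 66
E → I → H → G: 20 + 17 + 13 = 50
The minimum is 50.

50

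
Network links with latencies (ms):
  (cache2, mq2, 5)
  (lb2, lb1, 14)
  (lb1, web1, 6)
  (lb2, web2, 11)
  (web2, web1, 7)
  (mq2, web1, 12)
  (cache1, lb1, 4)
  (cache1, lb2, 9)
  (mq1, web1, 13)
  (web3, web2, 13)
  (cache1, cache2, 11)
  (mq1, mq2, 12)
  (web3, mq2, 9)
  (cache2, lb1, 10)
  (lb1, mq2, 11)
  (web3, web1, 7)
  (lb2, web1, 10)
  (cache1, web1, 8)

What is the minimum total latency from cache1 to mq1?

A few of the cache1→mq1 routes:
cache1 - lb1 - cache2 - mq2 - mq1: 4 + 10 + 5 + 12 = 31
cache1 - web1 - mq1: 8 + 13 = 21
cache1 - cache2 - mq2 - mq1: 11 + 5 + 12 = 28
cache1 - lb1 - web1 - mq1: 4 + 6 + 13 = 23
cache1 - lb1 - mq2 - mq1: 4 + 11 + 12 = 27
Shortest: 21 ms.

21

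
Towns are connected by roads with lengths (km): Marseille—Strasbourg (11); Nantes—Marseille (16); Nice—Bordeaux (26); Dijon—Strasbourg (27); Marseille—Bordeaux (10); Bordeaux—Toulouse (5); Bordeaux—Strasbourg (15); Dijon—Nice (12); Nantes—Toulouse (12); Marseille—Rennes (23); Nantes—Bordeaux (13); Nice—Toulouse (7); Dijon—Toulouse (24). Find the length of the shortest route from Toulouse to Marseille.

Some routes from Toulouse to Marseille:
Toulouse → Bordeaux → Nantes → Marseille: 5 + 13 + 16 = 34
Toulouse → Bordeaux → Marseille: 5 + 10 = 15
Toulouse → Nantes → Marseille: 12 + 16 = 28
Toulouse → Bordeaux → Strasbourg → Marseille: 5 + 15 + 11 = 31
Shortest: 15 km.

15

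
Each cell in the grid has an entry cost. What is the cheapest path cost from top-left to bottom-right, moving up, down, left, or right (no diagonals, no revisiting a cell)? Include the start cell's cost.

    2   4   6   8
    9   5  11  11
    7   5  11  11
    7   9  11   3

39

Best path: (0,0)→(0,1)→(1,1)→(2,1)→(3,1)→(3,2)→(3,3)
Cost: 2 + 4 + 5 + 5 + 9 + 11 + 3 = 39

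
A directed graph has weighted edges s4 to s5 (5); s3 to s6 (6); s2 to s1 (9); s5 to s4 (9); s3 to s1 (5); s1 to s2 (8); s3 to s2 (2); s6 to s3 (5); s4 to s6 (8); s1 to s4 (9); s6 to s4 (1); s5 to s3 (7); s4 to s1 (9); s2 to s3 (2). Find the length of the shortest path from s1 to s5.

Routes from s1 to s5:
s1→s4→s5: 9 + 5 = 14
s1→s2→s3→s6→s4→s5: 8 + 2 + 6 + 1 + 5 = 22
The minimum is 14.

14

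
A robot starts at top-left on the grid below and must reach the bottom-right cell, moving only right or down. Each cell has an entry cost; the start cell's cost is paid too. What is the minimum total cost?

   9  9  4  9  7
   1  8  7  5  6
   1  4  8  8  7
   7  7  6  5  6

Take (0,0) → (1,0) → (2,0) → (2,1) → (3,1) → (3,2) → (3,3) → (3,4) for a total of 9 + 1 + 1 + 4 + 7 + 6 + 5 + 6 = 39.

39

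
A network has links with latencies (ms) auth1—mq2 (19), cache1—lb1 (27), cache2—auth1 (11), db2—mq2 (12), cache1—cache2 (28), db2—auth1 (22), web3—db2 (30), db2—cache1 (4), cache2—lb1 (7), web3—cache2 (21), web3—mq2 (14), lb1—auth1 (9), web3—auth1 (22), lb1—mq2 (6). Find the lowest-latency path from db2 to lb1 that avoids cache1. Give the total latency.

Some routes from db2 to lb1 avoiding cache1:
db2→mq2→auth1→lb1: 12 + 19 + 9 = 40
db2→auth1→cache2→lb1: 22 + 11 + 7 = 40
db2→auth1→lb1: 22 + 9 = 31
db2→mq2→lb1: 12 + 6 = 18
db2→auth1→mq2→lb1: 22 + 19 + 6 = 47
Shortest: 18 ms.

18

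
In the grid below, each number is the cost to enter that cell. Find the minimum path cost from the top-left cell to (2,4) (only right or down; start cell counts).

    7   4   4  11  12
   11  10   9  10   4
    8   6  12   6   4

Best path: r0c0 -> r0c1 -> r0c2 -> r1c2 -> r1c3 -> r1c4 -> r2c4
Cost: 7 + 4 + 4 + 9 + 10 + 4 + 4 = 42
(Top row then right column would cost 46.)

42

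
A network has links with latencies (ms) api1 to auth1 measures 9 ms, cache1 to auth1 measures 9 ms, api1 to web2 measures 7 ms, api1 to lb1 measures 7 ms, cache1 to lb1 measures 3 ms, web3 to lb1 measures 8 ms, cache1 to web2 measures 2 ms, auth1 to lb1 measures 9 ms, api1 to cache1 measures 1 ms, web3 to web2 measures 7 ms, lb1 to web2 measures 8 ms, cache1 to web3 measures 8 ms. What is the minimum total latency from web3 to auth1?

17

A few of the web3→auth1 routes:
web3 - cache1 - api1 - auth1: 8 + 1 + 9 = 18
web3 - web2 - cache1 - auth1: 7 + 2 + 9 = 18
web3 - cache1 - auth1: 8 + 9 = 17
web3 - lb1 - auth1: 8 + 9 = 17
Best route has total 17 ms.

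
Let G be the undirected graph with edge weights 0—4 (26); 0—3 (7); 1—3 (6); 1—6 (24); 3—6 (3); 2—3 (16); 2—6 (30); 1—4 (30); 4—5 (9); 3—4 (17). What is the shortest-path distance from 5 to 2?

42

Checking several routes:
5 - 4 - 3 - 2: 9 + 17 + 16 = 42
5 - 4 - 0 - 3 - 2: 9 + 26 + 7 + 16 = 58
5 - 4 - 3 - 6 - 2: 9 + 17 + 3 + 30 = 59
Shortest: 42.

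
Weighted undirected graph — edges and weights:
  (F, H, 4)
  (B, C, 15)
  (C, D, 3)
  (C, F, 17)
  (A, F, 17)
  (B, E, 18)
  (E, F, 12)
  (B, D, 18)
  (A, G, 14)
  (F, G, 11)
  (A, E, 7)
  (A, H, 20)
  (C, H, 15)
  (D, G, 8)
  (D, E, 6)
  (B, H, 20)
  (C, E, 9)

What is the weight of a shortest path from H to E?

Checking several routes:
H - F - E: 4 + 12 = 16
H - C - D - E: 15 + 3 + 6 = 24
H - C - E: 15 + 9 = 24
Best route has total 16.

16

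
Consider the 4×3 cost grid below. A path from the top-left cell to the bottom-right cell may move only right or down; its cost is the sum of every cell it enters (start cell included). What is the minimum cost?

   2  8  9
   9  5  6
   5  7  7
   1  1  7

Best path: (0,0) (1,0) (2,0) (3,0) (3,1) (3,2)
Cost: 2 + 9 + 5 + 1 + 1 + 7 = 25
For comparison, the top-then-right route costs 39.

25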